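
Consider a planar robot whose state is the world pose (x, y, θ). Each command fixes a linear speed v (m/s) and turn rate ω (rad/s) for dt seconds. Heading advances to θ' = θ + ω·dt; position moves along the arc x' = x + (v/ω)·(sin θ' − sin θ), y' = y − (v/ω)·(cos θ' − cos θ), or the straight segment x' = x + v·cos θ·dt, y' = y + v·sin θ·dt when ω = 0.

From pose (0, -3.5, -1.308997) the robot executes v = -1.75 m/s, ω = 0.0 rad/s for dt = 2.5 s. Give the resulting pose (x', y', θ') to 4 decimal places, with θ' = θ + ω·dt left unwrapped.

(-1.1323, 0.7259, -1.3090)

θ' = -1.3090 + 0.0·2.5 = -1.3090
ω = 0 → straight: x' = 0 + -1.75·cos(-1.3090)·2.5 = -1.1323
y' = -3.5 + -1.75·sin(-1.3090)·2.5 = 0.7259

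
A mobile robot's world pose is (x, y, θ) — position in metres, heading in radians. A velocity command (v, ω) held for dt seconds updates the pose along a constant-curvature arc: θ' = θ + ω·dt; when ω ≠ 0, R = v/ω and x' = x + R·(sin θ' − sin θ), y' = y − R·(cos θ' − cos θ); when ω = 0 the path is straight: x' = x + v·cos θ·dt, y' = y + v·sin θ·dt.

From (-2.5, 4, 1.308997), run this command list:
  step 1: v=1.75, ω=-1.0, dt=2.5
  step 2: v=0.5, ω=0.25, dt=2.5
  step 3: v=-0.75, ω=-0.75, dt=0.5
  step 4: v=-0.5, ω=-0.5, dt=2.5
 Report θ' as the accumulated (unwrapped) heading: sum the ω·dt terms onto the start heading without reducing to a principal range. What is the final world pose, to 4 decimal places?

(1.3231, 4.6745, -2.1910)

step 1: θ'=-1.1910 (R=-1.7500) → pose (0.8157, 4.1958, -1.1910)
step 2: θ'=-0.5660 (R=2.0000) → pose (1.6006, 3.2492, -0.5660)
step 3: θ'=-0.9410 (R=1.0000) → pose (1.3287, 3.5043, -0.9410)
step 4: θ'=-2.1910 (R=1.0000) → pose (1.3231, 4.6745, -2.1910)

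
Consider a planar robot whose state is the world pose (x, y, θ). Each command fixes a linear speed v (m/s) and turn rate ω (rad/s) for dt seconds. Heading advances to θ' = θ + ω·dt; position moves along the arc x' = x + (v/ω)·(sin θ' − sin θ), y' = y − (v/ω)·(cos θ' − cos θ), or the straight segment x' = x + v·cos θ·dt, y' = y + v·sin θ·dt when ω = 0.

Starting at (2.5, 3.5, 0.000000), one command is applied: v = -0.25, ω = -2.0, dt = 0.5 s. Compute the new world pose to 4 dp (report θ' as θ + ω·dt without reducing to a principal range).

θ' = 0.0000 + -2.0·0.5 = -1.0000
R = v/ω = -0.25/-2.0 = 0.1250
x' = 2.5 + 0.1250·(sin -1.0000 − sin 0.0000) = 2.3948
y' = 3.5 − 0.1250·(cos -1.0000 − cos 0.0000) = 3.5575

(2.3948, 3.5575, -1.0000)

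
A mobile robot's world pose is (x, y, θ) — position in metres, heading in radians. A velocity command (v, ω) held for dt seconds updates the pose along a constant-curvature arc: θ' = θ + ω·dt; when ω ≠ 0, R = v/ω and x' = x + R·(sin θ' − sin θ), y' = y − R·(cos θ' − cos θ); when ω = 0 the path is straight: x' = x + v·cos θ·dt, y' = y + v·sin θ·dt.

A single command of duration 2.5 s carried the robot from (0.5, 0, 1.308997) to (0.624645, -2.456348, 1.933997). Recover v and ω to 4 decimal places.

Δθ = 1.933997 − 1.308997 = 0.625000
ω = Δθ/dt = 0.625000/2.5 = 0.2500
R = −Δy/(cos θ' − cos θ) = -4.0000
v = R·ω = -4.0000·0.2500 = -1.0000

v = -1.0000, ω = 0.2500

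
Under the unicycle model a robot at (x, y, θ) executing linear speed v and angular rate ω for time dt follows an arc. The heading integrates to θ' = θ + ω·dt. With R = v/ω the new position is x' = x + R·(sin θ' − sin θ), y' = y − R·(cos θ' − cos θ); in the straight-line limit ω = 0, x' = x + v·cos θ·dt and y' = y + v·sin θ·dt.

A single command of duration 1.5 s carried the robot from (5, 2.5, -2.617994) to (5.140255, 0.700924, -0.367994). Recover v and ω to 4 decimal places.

Δθ = -0.367994 − -2.617994 = 2.250000
ω = Δθ/dt = 2.250000/1.5 = 1.5000
R = −Δy/(cos θ' − cos θ) = 1.0000
v = R·ω = 1.0000·1.5000 = 1.5000

v = 1.5000, ω = 1.5000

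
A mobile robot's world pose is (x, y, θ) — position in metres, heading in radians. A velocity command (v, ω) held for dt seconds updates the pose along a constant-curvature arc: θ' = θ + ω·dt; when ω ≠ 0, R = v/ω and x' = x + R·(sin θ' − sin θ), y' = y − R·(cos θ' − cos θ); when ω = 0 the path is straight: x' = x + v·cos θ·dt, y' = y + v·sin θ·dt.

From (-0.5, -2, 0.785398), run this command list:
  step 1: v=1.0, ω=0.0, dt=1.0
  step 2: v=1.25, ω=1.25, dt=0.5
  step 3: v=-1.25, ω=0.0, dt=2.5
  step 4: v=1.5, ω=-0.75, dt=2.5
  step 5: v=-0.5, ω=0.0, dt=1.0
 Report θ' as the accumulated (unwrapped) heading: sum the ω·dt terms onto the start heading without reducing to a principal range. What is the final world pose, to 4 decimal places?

step 1: θ'=0.7854 (straight) → pose (0.2071, -1.2929, 0.7854)
step 2: θ'=1.4104 (R=1.0000) → pose (0.4872, -0.7455, 1.4104)
step 3: θ'=1.4104 (straight) → pose (-0.0119, -3.8304, 1.4104)
step 4: θ'=-0.4646 (R=-2.0000) → pose (2.8585, -2.3618, -0.4646)
step 5: θ'=-0.4646 (straight) → pose (2.4115, -2.1378, -0.4646)

(2.4115, -2.1378, -0.4646)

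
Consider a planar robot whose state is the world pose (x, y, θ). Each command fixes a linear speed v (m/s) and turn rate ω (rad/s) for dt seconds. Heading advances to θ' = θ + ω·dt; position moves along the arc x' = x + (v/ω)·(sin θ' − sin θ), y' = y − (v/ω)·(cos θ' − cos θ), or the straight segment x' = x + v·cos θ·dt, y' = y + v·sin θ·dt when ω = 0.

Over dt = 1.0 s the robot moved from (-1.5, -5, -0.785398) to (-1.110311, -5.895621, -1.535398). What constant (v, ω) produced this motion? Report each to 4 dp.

v = 1.0000, ω = -0.7500

Δθ = -1.535398 − -0.785398 = -0.750000
ω = Δθ/dt = -0.750000/1.0 = -0.7500
R = −Δy/(cos θ' − cos θ) = -1.3333
v = R·ω = -1.3333·-0.7500 = 1.0000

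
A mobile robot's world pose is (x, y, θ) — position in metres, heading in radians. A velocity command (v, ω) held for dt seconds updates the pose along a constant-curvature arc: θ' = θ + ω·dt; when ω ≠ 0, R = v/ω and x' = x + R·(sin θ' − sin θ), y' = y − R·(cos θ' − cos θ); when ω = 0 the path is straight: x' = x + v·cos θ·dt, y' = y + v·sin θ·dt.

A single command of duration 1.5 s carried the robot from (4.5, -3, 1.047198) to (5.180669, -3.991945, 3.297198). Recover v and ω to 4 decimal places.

Δθ = 3.297198 − 1.047198 = 2.250000
ω = Δθ/dt = 2.250000/1.5 = 1.5000
R = −Δy/(cos θ' − cos θ) = -0.6667
v = R·ω = -0.6667·1.5000 = -1.0000

v = -1.0000, ω = 1.5000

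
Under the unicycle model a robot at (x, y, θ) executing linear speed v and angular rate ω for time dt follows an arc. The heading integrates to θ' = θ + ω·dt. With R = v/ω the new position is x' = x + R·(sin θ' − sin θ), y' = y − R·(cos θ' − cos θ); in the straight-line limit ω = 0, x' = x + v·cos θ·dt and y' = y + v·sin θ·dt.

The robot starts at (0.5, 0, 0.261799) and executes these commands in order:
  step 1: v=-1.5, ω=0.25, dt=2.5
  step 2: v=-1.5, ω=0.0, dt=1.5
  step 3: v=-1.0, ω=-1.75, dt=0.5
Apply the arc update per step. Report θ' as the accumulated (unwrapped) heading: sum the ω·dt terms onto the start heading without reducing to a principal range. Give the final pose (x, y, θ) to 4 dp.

step 1: θ'=0.8868 (R=-6.0000) → pose (-2.5974, -2.0042, 0.8868)
step 2: θ'=0.8868 (straight) → pose (-4.0192, -3.7480, 0.8868)
step 3: θ'=0.0118 (R=0.5714) → pose (-4.4553, -3.9584, 0.0118)

(-4.4553, -3.9584, 0.0118)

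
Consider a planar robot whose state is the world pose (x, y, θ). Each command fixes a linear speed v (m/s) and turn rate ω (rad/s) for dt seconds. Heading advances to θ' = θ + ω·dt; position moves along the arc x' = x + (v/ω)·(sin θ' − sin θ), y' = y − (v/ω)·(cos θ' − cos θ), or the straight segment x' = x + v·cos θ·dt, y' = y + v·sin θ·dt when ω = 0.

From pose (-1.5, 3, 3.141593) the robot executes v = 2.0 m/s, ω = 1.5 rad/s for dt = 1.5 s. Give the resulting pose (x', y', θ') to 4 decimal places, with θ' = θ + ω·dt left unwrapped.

θ' = 3.1416 + 1.5·1.5 = 5.3916
R = v/ω = 2.0/1.5 = 1.3333
x' = -1.5 + 1.3333·(sin 5.3916 − sin 3.1416) = -2.5374
y' = 3 − 1.3333·(cos 5.3916 − cos 3.1416) = 0.8291

(-2.5374, 0.8291, 5.3916)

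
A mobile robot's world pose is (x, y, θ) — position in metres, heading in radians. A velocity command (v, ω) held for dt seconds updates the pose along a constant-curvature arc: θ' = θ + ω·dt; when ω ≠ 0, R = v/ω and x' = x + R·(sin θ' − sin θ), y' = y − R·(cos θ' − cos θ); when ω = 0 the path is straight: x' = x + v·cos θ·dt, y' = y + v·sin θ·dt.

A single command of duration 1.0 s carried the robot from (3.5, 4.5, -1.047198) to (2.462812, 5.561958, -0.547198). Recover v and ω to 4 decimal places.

v = -1.5000, ω = 0.5000

Δθ = -0.547198 − -1.047198 = 0.500000
ω = Δθ/dt = 0.500000/1.0 = 0.5000
R = −Δy/(cos θ' − cos θ) = -3.0000
v = R·ω = -3.0000·0.5000 = -1.5000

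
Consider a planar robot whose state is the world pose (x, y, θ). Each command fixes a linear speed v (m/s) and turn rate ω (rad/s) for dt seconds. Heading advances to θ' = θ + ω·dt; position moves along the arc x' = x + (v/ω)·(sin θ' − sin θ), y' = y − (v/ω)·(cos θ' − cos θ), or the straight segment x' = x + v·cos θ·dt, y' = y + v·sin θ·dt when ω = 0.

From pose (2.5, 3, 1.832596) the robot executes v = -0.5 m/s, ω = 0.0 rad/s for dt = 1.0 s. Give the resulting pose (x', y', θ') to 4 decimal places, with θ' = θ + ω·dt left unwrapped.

θ' = 1.8326 + 0.0·1.0 = 1.8326
ω = 0 → straight: x' = 2.5 + -0.5·cos(1.8326)·1.0 = 2.6294
y' = 3 + -0.5·sin(1.8326)·1.0 = 2.5170

(2.6294, 2.5170, 1.8326)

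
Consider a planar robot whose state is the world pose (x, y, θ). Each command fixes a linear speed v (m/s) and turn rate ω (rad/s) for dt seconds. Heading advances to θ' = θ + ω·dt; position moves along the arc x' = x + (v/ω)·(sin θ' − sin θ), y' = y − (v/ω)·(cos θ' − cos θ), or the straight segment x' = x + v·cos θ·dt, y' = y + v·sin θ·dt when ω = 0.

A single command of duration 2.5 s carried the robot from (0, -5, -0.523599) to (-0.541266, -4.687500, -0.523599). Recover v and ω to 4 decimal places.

Δθ = -0.523599 − -0.523599 = 0.000000
ω = Δθ/dt = 0.000000/2.5 = 0.0000
ω = 0 → v = (Δx·cos θ + Δy·sin θ)/dt = -0.2500

v = -0.2500, ω = 0.0000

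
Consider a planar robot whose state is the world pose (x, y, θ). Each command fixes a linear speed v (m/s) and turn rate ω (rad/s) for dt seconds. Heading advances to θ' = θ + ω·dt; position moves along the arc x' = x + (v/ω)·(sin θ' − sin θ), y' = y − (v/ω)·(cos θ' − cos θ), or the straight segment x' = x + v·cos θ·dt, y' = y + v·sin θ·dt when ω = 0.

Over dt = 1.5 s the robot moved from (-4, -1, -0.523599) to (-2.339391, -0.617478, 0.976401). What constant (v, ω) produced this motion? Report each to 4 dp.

Δθ = 0.976401 − -0.523599 = 1.500000
ω = Δθ/dt = 1.500000/1.5 = 1.0000
R = Δx/(sin θ' − sin θ) = 1.2500
v = R·ω = 1.2500·1.0000 = 1.2500

v = 1.2500, ω = 1.0000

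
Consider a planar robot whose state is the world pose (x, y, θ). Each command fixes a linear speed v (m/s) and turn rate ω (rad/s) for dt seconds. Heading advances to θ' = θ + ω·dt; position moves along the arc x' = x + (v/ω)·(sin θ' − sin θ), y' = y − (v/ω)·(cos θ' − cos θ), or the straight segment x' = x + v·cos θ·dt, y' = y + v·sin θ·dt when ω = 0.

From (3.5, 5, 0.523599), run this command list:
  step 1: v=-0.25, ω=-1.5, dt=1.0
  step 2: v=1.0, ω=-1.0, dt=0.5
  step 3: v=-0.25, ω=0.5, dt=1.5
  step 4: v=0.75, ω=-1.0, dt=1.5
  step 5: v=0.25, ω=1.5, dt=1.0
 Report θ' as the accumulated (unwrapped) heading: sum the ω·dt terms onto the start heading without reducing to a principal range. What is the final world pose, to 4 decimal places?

step 1: θ'=-0.9764 (R=0.1667) → pose (3.2786, 5.0510, -0.9764)
step 2: θ'=-1.4764 (R=-1.0000) → pose (3.4456, 4.5853, -1.4764)
step 3: θ'=-0.7264 (R=-0.5000) → pose (3.2800, 4.9119, -0.7264)
step 4: θ'=-2.2264 (R=-0.7500) → pose (3.3763, 3.8940, -2.2264)
step 5: θ'=-0.7264 (R=0.1667) → pose (3.3978, 3.6678, -0.7264)

(3.3978, 3.6678, -0.7264)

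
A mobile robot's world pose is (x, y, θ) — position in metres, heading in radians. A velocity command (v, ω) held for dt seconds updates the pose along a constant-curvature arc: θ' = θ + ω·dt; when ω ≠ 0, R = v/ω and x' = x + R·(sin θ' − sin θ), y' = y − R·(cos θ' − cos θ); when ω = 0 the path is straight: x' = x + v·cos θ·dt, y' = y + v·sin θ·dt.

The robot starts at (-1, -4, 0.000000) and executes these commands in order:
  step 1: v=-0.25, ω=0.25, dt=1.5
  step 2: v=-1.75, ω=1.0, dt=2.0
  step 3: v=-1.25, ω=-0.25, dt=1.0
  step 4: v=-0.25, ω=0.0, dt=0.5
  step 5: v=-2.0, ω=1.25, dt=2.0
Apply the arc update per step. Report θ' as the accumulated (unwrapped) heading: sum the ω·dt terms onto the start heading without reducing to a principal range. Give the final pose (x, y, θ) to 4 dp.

(1.8641, -7.3323, 4.6250)

step 1: θ'=0.3750 (R=-1.0000) → pose (-1.3663, -4.0695, 0.3750)
step 2: θ'=2.3750 (R=-1.7500) → pose (-1.9392, -6.9584, 2.3750)
step 3: θ'=2.1250 (R=5.0000) → pose (-1.1561, -7.9284, 2.1250)
step 4: θ'=2.1250 (straight) → pose (-1.0903, -8.0347, 2.1250)
step 5: θ'=4.6250 (R=-1.6000) → pose (1.8641, -7.3323, 4.6250)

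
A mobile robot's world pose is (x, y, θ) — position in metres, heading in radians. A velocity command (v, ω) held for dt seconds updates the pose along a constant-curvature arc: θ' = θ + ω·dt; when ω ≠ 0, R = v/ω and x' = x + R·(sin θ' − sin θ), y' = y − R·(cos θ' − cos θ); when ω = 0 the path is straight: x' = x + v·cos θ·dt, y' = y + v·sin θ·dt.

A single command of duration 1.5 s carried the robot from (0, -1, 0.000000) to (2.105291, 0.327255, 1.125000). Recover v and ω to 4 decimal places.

Δθ = 1.125000 − 0.000000 = 1.125000
ω = Δθ/dt = 1.125000/1.5 = 0.7500
R = Δx/(sin θ' − sin θ) = 2.3333
v = R·ω = 2.3333·0.7500 = 1.7500

v = 1.7500, ω = 0.7500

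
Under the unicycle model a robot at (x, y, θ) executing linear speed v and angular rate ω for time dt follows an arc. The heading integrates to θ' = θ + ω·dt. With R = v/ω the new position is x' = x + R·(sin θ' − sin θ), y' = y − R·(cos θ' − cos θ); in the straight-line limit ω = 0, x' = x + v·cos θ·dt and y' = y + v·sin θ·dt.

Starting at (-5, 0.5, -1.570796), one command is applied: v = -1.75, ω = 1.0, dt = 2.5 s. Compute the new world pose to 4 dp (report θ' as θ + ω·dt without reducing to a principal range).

(-8.1520, 1.5473, 0.9292)

θ' = -1.5708 + 1.0·2.5 = 0.9292
R = v/ω = -1.75/1.0 = -1.7500
x' = -5 + -1.7500·(sin 0.9292 − sin -1.5708) = -8.1520
y' = 0.5 − -1.7500·(cos 0.9292 − cos -1.5708) = 1.5473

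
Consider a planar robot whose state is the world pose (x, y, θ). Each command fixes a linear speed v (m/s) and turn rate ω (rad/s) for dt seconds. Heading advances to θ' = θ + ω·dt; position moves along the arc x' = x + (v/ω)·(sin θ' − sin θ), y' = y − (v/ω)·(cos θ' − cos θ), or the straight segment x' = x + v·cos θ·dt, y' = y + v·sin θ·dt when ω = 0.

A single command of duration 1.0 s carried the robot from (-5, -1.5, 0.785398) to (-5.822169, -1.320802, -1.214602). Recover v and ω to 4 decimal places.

Δθ = -1.214602 − 0.785398 = -2.000000
ω = Δθ/dt = -2.000000/1.0 = -2.0000
R = Δx/(sin θ' − sin θ) = 0.5000
v = R·ω = 0.5000·-2.0000 = -1.0000

v = -1.0000, ω = -2.0000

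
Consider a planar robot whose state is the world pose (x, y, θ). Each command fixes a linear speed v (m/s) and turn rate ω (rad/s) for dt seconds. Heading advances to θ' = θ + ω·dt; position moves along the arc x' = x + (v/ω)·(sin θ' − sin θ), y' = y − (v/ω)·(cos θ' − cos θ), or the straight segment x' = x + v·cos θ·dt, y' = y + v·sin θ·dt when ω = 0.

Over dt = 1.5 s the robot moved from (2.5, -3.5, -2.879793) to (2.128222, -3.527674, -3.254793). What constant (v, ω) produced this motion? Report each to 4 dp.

v = 0.2500, ω = -0.2500

Δθ = -3.254793 − -2.879793 = -0.375000
ω = Δθ/dt = -0.375000/1.5 = -0.2500
R = Δx/(sin θ' − sin θ) = -1.0000
v = R·ω = -1.0000·-0.2500 = 0.2500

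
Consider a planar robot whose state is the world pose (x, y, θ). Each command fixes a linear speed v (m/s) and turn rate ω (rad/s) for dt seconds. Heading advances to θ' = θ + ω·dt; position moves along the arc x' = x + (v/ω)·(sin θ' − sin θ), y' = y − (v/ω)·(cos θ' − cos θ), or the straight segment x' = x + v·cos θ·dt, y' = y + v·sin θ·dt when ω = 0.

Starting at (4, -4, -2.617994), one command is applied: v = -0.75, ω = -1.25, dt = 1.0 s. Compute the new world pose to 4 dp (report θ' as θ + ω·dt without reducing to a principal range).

(4.6985, -4.0711, -3.8680)

θ' = -2.6180 + -1.25·1.0 = -3.8680
R = v/ω = -0.75/-1.25 = 0.6000
x' = 4 + 0.6000·(sin -3.8680 − sin -2.6180) = 4.6985
y' = -4 − 0.6000·(cos -3.8680 − cos -2.6180) = -4.0711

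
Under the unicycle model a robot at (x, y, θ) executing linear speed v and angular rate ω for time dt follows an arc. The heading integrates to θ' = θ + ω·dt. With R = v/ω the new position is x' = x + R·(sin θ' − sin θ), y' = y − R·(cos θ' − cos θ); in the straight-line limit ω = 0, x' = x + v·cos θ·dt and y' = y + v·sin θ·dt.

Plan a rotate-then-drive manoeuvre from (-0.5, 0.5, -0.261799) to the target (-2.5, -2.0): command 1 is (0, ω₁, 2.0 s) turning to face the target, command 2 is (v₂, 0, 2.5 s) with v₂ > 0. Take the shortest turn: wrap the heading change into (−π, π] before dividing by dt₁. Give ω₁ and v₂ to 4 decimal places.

heading to target = atan2(-2−0.5, -2.5−-0.5) = -2.2455
Δθ = wrap(-2.2455 − -0.2618) = -1.9837; ω₁ = Δθ/dt₁ = -0.9919
distance = √((-2.5−-0.5)² + (-2−0.5)²) = 3.2016; v₂ = distance/dt₂ = 1.2806

ω₁ = -0.9919, v₂ = 1.2806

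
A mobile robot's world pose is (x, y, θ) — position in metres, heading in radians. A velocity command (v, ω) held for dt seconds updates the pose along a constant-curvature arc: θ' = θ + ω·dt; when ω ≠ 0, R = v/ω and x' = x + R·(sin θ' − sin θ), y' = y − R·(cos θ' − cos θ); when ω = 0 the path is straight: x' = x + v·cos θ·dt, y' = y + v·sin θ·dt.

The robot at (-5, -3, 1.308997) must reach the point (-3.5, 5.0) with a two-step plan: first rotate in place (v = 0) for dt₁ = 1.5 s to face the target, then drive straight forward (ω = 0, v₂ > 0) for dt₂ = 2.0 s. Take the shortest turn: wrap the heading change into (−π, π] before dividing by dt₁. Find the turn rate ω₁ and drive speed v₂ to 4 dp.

heading to target = atan2(5−-3, -3.5−-5) = 1.3854
Δθ = wrap(1.3854 − 1.3090) = 0.0765; ω₁ = Δθ/dt₁ = 0.0510
distance = √((-3.5−-5)² + (5−-3)²) = 8.1394; v₂ = distance/dt₂ = 4.0697

ω₁ = 0.0510, v₂ = 4.0697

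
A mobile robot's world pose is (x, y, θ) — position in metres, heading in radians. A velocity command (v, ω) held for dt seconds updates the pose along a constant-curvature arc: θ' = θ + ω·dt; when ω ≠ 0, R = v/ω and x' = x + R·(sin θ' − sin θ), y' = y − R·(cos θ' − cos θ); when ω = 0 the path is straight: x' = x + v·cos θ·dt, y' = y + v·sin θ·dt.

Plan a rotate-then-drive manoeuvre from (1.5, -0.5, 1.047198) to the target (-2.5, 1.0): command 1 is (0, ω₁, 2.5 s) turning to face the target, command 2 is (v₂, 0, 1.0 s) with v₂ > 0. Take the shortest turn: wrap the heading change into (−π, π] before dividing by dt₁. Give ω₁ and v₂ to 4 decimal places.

ω₁ = 0.6942, v₂ = 4.2720

heading to target = atan2(1−-0.5, -2.5−1.5) = 2.7828
Δθ = wrap(2.7828 − 1.0472) = 1.7356; ω₁ = Δθ/dt₁ = 0.6942
distance = √((-2.5−1.5)² + (1−-0.5)²) = 4.2720; v₂ = distance/dt₂ = 4.2720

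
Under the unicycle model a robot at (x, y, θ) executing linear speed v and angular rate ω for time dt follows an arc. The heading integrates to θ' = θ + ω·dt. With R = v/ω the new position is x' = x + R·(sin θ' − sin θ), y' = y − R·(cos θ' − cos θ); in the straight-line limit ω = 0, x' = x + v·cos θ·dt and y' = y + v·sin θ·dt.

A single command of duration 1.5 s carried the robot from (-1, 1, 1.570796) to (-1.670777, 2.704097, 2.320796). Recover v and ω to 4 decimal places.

v = 1.2500, ω = 0.5000

Δθ = 2.320796 − 1.570796 = 0.750000
ω = Δθ/dt = 0.750000/1.5 = 0.5000
R = −Δy/(cos θ' − cos θ) = 2.5000
v = R·ω = 2.5000·0.5000 = 1.2500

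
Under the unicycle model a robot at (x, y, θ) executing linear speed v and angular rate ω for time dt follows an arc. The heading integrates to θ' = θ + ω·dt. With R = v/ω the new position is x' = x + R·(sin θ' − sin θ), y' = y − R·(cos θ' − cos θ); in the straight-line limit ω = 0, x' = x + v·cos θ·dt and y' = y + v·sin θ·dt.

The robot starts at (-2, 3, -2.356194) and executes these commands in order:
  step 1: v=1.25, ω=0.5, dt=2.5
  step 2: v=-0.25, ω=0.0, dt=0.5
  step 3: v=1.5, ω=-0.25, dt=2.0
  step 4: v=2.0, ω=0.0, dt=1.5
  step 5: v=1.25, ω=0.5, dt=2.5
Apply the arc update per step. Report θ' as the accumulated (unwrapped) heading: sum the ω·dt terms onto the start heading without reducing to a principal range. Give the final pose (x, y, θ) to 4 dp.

step 1: θ'=-1.1062 (R=2.5000) → pose (-2.4672, 0.1121, -1.1062)
step 2: θ'=-1.1062 (straight) → pose (-2.5232, 0.2238, -1.1062)
step 3: θ'=-1.6062 (R=-6.0000) → pose (-1.8910, -2.6769, -1.6062)
step 4: θ'=-1.6062 (straight) → pose (-1.9972, -5.6751, -1.6062)
step 5: θ'=-0.3562 (R=2.5000) → pose (-0.3705, -8.1066, -0.3562)

(-0.3705, -8.1066, -0.3562)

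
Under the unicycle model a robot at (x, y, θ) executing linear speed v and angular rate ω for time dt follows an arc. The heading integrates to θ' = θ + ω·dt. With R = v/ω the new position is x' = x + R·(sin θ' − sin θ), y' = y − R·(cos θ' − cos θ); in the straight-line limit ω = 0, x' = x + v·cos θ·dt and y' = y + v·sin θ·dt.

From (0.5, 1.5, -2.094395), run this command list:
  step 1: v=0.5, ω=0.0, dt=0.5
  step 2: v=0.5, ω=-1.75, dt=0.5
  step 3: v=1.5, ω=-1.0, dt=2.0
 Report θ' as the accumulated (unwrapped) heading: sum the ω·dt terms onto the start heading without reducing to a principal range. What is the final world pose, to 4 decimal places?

(-1.5312, 3.0040, -4.9694)

step 1: θ'=-2.0944 (straight) → pose (0.3750, 1.2835, -2.0944)
step 2: θ'=-2.9694 (R=-0.2857) → pose (0.1765, 1.1449, -2.9694)
step 3: θ'=-4.9694 (R=-1.5000) → pose (-1.5312, 3.0040, -4.9694)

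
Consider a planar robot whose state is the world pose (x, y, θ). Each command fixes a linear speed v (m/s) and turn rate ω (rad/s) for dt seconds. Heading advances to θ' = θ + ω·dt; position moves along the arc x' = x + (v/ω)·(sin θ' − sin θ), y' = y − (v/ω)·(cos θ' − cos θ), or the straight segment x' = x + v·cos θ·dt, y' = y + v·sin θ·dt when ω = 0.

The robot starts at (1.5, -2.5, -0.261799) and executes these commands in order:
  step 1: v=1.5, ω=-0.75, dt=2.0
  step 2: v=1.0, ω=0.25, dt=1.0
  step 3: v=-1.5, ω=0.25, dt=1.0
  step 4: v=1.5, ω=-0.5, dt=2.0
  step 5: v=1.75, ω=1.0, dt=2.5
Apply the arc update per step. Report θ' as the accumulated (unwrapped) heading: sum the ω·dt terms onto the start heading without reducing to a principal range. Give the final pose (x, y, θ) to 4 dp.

(3.8219, -9.9760, 0.2382)

step 1: θ'=-1.7618 (R=-2.0000) → pose (2.9460, -4.8115, -1.7618)
step 2: θ'=-1.5118 (R=4.0000) → pose (2.8802, -5.8068, -1.5118)
step 3: θ'=-1.2618 (R=-6.0000) → pose (2.6065, -4.3359, -1.2618)
step 4: θ'=-2.2618 (R=-3.0000) → pose (2.0604, -7.1602, -2.2618)
step 5: θ'=0.2382 (R=1.7500) → pose (3.8219, -9.9760, 0.2382)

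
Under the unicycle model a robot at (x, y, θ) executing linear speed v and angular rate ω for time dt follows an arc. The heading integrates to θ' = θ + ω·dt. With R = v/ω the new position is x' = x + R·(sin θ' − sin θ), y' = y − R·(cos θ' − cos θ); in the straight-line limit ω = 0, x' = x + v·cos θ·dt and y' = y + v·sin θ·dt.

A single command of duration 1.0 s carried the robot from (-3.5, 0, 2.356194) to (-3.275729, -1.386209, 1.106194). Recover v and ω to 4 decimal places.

Δθ = 1.106194 − 2.356194 = -1.250000
ω = Δθ/dt = -1.250000/1.0 = -1.2500
R = −Δy/(cos θ' − cos θ) = 1.2000
v = R·ω = 1.2000·-1.2500 = -1.5000

v = -1.5000, ω = -1.2500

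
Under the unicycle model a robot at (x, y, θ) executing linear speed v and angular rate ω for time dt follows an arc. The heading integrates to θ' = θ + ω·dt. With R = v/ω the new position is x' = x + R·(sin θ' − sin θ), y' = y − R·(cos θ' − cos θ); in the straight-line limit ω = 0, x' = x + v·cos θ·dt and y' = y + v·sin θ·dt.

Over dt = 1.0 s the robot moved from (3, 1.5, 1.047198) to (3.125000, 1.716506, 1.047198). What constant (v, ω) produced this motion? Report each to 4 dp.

v = 0.2500, ω = 0.0000

Δθ = 1.047198 − 1.047198 = 0.000000
ω = Δθ/dt = 0.000000/1.0 = 0.0000
ω = 0 → v = (Δx·cos θ + Δy·sin θ)/dt = 0.2500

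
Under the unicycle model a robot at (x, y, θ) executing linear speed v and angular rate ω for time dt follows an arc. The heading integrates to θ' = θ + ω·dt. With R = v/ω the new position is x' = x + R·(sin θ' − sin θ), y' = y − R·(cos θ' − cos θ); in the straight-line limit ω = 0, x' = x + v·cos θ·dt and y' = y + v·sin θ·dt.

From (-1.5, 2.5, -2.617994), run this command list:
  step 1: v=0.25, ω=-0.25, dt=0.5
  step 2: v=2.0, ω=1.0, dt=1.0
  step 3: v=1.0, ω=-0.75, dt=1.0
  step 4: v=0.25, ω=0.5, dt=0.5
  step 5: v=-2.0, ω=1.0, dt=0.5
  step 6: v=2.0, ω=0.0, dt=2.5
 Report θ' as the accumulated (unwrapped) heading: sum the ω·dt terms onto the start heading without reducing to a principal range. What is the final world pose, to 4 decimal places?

(-3.8546, -4.0007, -1.7430)

step 1: θ'=-2.7430 (R=-1.0000) → pose (-1.6119, 2.4444, -2.7430)
step 2: θ'=-1.7430 (R=2.0000) → pose (-2.8060, 0.9439, -1.7430)
step 3: θ'=-2.4930 (R=-1.3333) → pose (-3.3142, 0.1098, -2.4930)
step 4: θ'=-2.2430 (R=0.5000) → pose (-3.4034, 0.0227, -2.2430)
step 5: θ'=-1.7430 (R=-2.0000) → pose (-2.9979, 0.9254, -1.7430)
step 6: θ'=-1.7430 (straight) → pose (-3.8546, -4.0007, -1.7430)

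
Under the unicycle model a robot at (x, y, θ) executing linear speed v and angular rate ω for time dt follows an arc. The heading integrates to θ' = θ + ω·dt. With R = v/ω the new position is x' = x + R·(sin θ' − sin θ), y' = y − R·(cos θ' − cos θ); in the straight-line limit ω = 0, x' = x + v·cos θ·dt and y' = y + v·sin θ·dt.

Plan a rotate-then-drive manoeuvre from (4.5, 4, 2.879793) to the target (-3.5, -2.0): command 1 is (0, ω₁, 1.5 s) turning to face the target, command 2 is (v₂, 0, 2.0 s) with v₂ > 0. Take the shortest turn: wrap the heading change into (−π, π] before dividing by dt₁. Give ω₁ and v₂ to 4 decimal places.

heading to target = atan2(-2−4, -3.5−4.5) = -2.4981
Δθ = wrap(-2.4981 − 2.8798) = 0.9053; ω₁ = Δθ/dt₁ = 0.6035
distance = √((-3.5−4.5)² + (-2−4)²) = 10.0000; v₂ = distance/dt₂ = 5.0000

ω₁ = 0.6035, v₂ = 5.0000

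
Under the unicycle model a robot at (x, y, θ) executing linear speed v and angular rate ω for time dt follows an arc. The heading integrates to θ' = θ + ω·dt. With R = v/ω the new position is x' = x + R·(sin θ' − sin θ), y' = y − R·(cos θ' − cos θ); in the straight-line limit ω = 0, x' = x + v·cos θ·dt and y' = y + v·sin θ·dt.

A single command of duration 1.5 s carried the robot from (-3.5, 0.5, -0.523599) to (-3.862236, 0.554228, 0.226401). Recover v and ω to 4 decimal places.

v = -0.2500, ω = 0.5000

Δθ = 0.226401 − -0.523599 = 0.750000
ω = Δθ/dt = 0.750000/1.5 = 0.5000
R = Δx/(sin θ' − sin θ) = -0.5000
v = R·ω = -0.5000·0.5000 = -0.2500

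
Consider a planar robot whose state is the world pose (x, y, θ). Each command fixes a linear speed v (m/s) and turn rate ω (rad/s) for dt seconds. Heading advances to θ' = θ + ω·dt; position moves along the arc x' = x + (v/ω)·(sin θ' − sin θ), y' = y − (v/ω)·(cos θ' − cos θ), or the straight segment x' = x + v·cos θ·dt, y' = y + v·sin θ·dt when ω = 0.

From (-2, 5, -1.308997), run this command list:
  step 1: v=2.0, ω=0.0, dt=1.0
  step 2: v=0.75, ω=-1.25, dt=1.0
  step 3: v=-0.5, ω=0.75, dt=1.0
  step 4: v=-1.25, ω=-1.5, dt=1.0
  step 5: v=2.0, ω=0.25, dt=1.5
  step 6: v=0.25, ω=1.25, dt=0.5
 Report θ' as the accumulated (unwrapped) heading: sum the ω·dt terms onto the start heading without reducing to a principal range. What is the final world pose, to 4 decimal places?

(-3.5907, 3.3152, -2.3090)

step 1: θ'=-1.3090 (straight) → pose (-1.4824, 3.0681, -1.3090)
step 2: θ'=-2.5590 (R=-0.6000) → pose (-1.7318, 2.4118, -2.5590)
step 3: θ'=-1.8090 (R=-0.6667) → pose (-1.4508, 2.8112, -1.8090)
step 4: θ'=-3.3090 (R=0.8333) → pose (-0.5021, 3.4363, -3.3090)
step 5: θ'=-2.9340 (R=8.0000) → pose (-3.4839, 3.3763, -2.9340)
step 6: θ'=-2.3090 (R=0.2000) → pose (-3.5907, 3.3152, -2.3090)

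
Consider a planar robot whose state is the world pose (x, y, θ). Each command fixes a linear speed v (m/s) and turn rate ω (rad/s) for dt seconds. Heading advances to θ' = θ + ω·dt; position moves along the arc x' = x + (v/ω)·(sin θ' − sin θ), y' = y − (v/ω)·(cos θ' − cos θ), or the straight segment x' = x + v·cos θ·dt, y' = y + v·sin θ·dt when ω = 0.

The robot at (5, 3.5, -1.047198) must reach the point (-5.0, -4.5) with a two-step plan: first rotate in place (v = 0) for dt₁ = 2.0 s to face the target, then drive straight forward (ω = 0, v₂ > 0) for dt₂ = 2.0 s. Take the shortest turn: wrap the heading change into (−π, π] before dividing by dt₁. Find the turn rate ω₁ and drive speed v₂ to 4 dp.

ω₁ = -0.7098, v₂ = 6.4031

heading to target = atan2(-4.5−3.5, -5−5) = -2.4669
Δθ = wrap(-2.4669 − -1.0472) = -1.4197; ω₁ = Δθ/dt₁ = -0.7098
distance = √((-5−5)² + (-4.5−3.5)²) = 12.8062; v₂ = distance/dt₂ = 6.4031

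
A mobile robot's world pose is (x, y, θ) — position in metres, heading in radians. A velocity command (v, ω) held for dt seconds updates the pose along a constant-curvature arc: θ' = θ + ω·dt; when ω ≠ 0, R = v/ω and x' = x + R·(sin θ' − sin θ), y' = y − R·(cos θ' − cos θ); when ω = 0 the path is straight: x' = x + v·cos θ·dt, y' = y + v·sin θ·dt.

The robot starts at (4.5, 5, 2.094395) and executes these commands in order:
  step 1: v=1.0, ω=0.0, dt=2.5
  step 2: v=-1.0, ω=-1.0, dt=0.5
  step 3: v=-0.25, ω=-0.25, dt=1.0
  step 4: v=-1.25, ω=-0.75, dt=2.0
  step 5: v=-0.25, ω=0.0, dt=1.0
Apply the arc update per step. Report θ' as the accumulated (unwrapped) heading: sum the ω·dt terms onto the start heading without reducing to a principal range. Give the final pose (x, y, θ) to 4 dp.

step 1: θ'=2.0944 (straight) → pose (3.2500, 7.1651, 2.0944)
step 2: θ'=1.5944 (R=1.0000) → pose (3.3837, 6.6887, 1.5944)
step 3: θ'=1.3444 (R=1.0000) → pose (3.3585, 6.4406, 1.3444)
step 4: θ'=-0.1556 (R=1.6667) → pose (1.4760, 5.1682, -0.1556)
step 5: θ'=-0.1556 (straight) → pose (1.2290, 5.2069, -0.1556)

(1.2290, 5.2069, -0.1556)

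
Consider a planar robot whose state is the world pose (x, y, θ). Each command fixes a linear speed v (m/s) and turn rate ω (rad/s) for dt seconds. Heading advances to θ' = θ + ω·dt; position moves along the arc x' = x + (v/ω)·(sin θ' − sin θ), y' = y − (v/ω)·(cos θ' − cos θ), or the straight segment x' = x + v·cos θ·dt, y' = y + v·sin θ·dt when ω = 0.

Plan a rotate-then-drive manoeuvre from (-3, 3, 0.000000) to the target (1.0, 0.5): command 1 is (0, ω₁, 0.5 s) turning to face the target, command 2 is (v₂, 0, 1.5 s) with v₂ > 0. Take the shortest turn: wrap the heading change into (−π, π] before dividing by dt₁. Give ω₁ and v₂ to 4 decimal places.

ω₁ = -1.1172, v₂ = 3.1447

heading to target = atan2(0.5−3, 1−-3) = -0.5586
Δθ = wrap(-0.5586 − 0.0000) = -0.5586; ω₁ = Δθ/dt₁ = -1.1172
distance = √((1−-3)² + (0.5−3)²) = 4.7170; v₂ = distance/dt₂ = 3.1447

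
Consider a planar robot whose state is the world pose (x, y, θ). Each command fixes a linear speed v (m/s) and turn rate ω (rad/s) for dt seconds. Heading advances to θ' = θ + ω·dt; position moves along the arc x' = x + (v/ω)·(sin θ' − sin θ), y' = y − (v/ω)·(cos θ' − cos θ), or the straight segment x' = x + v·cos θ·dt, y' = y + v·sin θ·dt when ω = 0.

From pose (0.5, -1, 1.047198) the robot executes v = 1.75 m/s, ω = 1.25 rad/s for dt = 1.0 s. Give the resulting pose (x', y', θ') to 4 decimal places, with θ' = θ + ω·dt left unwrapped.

(0.3342, 0.6299, 2.2972)

θ' = 1.0472 + 1.25·1.0 = 2.2972
R = v/ω = 1.75/1.25 = 1.4000
x' = 0.5 + 1.4000·(sin 2.2972 − sin 1.0472) = 0.3342
y' = -1 − 1.4000·(cos 2.2972 − cos 1.0472) = 0.6299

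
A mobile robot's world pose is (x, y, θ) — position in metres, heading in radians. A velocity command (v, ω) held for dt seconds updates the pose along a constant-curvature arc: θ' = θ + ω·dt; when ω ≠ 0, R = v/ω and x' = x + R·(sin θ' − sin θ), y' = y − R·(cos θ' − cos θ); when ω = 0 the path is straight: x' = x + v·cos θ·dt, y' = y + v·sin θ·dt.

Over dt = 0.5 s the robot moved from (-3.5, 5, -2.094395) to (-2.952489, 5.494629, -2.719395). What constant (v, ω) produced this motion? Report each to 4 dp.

v = -1.5000, ω = -1.2500

Δθ = -2.719395 − -2.094395 = -0.625000
ω = Δθ/dt = -0.625000/0.5 = -1.2500
R = Δx/(sin θ' − sin θ) = 1.2000
v = R·ω = 1.2000·-1.2500 = -1.5000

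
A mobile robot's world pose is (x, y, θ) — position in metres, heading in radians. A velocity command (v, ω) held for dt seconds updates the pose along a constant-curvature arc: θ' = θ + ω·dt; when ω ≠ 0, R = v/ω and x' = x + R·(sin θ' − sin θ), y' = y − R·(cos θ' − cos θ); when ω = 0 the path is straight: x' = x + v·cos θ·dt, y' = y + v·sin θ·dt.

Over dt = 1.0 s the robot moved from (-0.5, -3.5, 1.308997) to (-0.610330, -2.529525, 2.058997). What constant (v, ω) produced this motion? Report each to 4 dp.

v = 1.0000, ω = 0.7500

Δθ = 2.058997 − 1.308997 = 0.750000
ω = Δθ/dt = 0.750000/1.0 = 0.7500
R = −Δy/(cos θ' − cos θ) = 1.3333
v = R·ω = 1.3333·0.7500 = 1.0000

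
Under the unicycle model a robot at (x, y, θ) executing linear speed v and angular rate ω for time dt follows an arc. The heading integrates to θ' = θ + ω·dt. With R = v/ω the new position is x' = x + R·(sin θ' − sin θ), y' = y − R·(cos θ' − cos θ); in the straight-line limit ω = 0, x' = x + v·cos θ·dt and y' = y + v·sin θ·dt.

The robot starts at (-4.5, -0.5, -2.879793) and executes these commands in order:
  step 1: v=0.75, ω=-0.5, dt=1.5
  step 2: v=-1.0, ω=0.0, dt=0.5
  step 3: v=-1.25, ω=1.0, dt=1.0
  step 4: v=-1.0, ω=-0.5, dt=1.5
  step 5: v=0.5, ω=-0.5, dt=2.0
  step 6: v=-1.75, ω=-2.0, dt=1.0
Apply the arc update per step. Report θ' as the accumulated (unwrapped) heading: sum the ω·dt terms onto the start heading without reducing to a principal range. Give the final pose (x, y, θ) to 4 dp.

(-4.1210, -0.9078, -6.3798)

step 1: θ'=-3.6298 (R=-1.5000) → pose (-5.5918, -0.3759, -3.6298)
step 2: θ'=-3.6298 (straight) → pose (-5.1502, -0.6104, -3.6298)
step 3: θ'=-2.6298 (R=-1.2500) → pose (-3.9517, -0.5963, -2.6298)
step 4: θ'=-3.3798 (R=2.0000) → pose (-2.5003, -0.3965, -3.3798)
step 5: θ'=-4.3798 (R=-1.0000) → pose (-3.2096, 0.2488, -4.3798)
step 6: θ'=-6.3798 (R=0.8750) → pose (-4.1210, -0.9078, -6.3798)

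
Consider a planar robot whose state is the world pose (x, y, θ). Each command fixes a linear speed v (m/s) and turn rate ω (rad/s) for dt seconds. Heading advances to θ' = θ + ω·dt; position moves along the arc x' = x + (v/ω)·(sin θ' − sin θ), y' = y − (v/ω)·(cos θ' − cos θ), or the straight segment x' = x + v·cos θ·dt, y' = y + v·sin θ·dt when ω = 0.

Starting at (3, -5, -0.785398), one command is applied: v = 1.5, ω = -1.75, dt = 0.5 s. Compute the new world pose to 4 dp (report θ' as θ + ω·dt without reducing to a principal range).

(3.2476, -5.6828, -1.6604)

θ' = -0.7854 + -1.75·0.5 = -1.6604
R = v/ω = 1.5/-1.75 = -0.8571
x' = 3 + -0.8571·(sin -1.6604 − sin -0.7854) = 3.2476
y' = -5 − -0.8571·(cos -1.6604 − cos -0.7854) = -5.6828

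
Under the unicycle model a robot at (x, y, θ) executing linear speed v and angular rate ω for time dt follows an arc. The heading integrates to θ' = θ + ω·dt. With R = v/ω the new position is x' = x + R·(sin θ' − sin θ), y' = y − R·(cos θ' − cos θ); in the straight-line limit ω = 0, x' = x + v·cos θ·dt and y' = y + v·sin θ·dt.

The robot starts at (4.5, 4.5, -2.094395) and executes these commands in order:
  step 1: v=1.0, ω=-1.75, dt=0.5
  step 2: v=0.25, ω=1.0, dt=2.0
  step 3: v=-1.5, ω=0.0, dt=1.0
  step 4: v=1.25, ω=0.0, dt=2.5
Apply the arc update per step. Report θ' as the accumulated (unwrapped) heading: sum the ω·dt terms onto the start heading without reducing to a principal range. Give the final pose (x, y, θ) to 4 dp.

step 1: θ'=-2.9694 (R=-0.5714) → pose (4.1030, 4.2227, -2.9694)
step 2: θ'=-0.9694 (R=0.2500) → pose (3.9397, 3.8350, -0.9694)
step 3: θ'=-0.9694 (straight) → pose (3.0910, 5.0718, -0.9694)
step 4: θ'=-0.9694 (straight) → pose (4.8592, 2.4951, -0.9694)

(4.8592, 2.4951, -0.9694)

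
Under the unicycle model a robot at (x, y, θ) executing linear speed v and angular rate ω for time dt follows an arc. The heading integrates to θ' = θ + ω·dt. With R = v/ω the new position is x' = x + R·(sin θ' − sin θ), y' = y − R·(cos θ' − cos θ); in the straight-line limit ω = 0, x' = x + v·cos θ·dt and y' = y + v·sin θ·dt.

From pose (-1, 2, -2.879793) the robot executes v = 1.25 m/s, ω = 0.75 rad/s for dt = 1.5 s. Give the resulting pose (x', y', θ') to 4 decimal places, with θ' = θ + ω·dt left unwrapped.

(-2.2072, 0.6951, -1.7548)

θ' = -2.8798 + 0.75·1.5 = -1.7548
R = v/ω = 1.25/0.75 = 1.6667
x' = -1 + 1.6667·(sin -1.7548 − sin -2.8798) = -2.2072
y' = 2 − 1.6667·(cos -1.7548 − cos -2.8798) = 0.6951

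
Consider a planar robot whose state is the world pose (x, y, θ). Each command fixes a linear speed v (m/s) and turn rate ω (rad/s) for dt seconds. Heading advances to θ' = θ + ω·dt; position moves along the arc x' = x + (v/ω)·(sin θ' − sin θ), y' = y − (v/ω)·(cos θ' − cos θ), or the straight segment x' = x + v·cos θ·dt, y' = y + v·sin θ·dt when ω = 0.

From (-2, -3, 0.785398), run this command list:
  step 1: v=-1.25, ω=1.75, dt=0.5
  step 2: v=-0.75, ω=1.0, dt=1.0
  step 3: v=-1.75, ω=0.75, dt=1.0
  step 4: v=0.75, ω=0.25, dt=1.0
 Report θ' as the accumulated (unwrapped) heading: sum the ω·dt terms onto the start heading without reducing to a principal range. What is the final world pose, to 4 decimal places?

(-0.7976, -4.6349, 3.6604)

step 1: θ'=1.6604 (R=-0.7143) → pose (-2.2063, -3.5690, 1.6604)
step 2: θ'=2.6604 (R=-0.7500) → pose (-1.8065, -4.1667, 2.6604)
step 3: θ'=3.4104 (R=-2.3333) → pose (-0.1068, -4.3479, 3.4104)
step 4: θ'=3.6604 (R=3.0000) → pose (-0.7976, -4.6349, 3.6604)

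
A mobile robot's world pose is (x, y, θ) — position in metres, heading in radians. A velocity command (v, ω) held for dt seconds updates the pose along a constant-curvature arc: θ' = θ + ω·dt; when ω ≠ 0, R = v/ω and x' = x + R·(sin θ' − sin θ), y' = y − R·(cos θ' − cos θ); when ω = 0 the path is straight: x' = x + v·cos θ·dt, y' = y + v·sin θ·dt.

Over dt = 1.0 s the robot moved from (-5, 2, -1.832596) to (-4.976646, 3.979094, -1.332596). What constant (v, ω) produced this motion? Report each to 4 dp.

v = -2.0000, ω = 0.5000

Δθ = -1.332596 − -1.832596 = 0.500000
ω = Δθ/dt = 0.500000/1.0 = 0.5000
R = −Δy/(cos θ' − cos θ) = -4.0000
v = R·ω = -4.0000·0.5000 = -2.0000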